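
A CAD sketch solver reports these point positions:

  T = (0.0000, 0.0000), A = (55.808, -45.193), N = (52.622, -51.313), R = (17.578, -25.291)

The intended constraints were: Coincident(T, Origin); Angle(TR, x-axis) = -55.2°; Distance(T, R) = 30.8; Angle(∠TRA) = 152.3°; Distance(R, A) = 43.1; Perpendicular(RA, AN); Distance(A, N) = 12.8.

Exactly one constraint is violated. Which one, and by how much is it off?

Distance(A, N) = 12.8 — off by 5.90.

T = (0.00, 0.00) ✓; TR at -55.20° ✓; |TR| = 30.80 ✓; ∠TRA = 152.3° ✓; |RA| = 43.10 ✓; ∠(RA, AN) = 90.00° ✓; |AN| = 6.900 ✗.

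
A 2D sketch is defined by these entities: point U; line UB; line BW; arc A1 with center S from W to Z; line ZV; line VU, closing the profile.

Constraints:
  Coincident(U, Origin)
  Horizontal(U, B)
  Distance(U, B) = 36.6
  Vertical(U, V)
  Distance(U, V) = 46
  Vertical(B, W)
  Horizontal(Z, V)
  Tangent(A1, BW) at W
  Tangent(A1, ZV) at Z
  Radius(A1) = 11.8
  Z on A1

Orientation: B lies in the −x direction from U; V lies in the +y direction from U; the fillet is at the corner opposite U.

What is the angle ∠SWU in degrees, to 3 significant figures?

43.1°

The virtual corner opposite U is at (-36.6, 46.0). The tangent condition forces SW to be normal to BW and tangency of A1 to ZV means the radius SZ is perpendicular to ZV, with radius 11.8, so the center S sits 11.8 in from both sides at S = (-24.8, 34.2). That places the tangent points at W = (-36.6, 34.2) on BW and Z = (-24.8, 46.0) on ZV. Then cos ∠SWU = WS·WU / (|WS||WU|), giving 43.1°.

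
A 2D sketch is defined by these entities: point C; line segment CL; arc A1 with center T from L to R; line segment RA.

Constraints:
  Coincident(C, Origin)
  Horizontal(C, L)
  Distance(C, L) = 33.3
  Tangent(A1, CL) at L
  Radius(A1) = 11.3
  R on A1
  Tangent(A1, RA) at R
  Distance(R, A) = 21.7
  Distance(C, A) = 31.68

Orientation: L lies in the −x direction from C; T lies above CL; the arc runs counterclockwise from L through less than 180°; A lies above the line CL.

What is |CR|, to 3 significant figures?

23.9

Checks: ∠(TL, LC) = 90.00° ✓; |TL| = 11.30 ✓; |TR| = 11.30 ✓; ∠(TR, RA) = 90.00° ✓; |RA| = 21.70 ✓; |CA| = 31.68 ✓.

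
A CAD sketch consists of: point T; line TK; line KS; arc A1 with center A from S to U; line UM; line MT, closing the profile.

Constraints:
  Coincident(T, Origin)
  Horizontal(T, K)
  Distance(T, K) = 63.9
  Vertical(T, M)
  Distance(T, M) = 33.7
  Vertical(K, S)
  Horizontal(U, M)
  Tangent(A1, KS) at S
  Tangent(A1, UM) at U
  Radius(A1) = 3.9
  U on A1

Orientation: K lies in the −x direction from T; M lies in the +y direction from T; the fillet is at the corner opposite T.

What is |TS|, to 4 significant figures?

70.51

T is at the origin; TK is horizontal with |TK| = 63.9 and K on the −x side, so K = (-63.90, 0.000). T and M share the same x with |TM| = 33.7 and M on the +y side, so M = (0.000, 33.70). The virtual corner opposite T is at (-63.90, 33.70). A1 meets KS tangentially, so AS is at right angles to KS and A1 meets UM tangentially, so AU is at right angles to UM, with radius 3.9, so the center A sits 3.9 in from both sides at A = (-60.00, 29.80). That places the tangent points at S = (-63.90, 29.80) on KS and U = (-60.00, 33.70) on UM. Then |TS| = |S − T| = 70.51.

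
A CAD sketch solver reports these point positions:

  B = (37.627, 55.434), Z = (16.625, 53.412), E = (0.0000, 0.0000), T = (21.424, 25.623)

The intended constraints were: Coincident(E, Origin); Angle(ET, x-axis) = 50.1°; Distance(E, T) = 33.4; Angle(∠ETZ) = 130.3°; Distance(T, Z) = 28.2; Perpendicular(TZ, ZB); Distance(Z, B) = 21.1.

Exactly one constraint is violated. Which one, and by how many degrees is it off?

Perpendicular(TZ, ZB) — off by 4.30°.

E = (0.00, 0.00) ✓; ET at 50.10° ✓; |ET| = 33.40 ✓; ∠ETZ = 130.3° ✓; |TZ| = 28.20 ✓; ∠(TZ, ZB) = 94.30° ✗; |ZB| = 21.10 ✓.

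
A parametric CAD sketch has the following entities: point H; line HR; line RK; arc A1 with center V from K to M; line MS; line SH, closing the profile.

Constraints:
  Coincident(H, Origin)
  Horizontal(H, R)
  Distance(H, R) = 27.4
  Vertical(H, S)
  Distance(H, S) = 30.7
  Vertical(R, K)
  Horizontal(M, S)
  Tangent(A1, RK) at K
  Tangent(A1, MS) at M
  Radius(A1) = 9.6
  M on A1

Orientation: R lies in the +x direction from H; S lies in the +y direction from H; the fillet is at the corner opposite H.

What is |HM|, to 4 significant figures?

35.49

H is at the origin; H and R share the same y with |HR| = 27.4 and R on the +x side, so R = (27.40, 0.000). H and S share the same x with |HS| = 30.7 and S on the +y side, so S = (0.000, 30.70). The virtual corner opposite H is at (27.40, 30.70). Tangency of A1 to RK means the radius VK is perpendicular to RK and since A1 is tangent to MS there, VM ⟂ MS, with radius 9.6, so the center V sits 9.6 in from both sides at V = (17.80, 21.10). That places the tangent points at K = (27.40, 21.10) on RK and M = (17.80, 30.70) on MS. Then |HM| = |M − H| = 35.49.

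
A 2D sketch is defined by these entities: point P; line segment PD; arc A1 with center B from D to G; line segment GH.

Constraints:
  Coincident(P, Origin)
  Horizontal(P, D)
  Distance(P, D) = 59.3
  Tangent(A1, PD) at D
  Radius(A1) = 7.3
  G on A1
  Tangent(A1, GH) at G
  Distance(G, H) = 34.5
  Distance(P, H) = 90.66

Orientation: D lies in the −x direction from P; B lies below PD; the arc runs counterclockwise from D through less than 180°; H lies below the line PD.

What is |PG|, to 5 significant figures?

65.357

Checks: P.y = 0.00, D.y = 0.00 ✓; |BG| = 7.300 ✓; ∠(BG, GH) = 90.00° ✓; |GH| = 34.50 ✓; |PH| = 90.66 ✓.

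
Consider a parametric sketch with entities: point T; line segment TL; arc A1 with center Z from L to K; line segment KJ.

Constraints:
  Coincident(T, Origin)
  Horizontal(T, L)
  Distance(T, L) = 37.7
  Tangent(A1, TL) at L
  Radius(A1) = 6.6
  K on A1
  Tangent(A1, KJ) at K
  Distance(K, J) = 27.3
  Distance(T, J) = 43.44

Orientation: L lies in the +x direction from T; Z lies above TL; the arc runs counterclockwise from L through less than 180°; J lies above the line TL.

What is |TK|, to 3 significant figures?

44.4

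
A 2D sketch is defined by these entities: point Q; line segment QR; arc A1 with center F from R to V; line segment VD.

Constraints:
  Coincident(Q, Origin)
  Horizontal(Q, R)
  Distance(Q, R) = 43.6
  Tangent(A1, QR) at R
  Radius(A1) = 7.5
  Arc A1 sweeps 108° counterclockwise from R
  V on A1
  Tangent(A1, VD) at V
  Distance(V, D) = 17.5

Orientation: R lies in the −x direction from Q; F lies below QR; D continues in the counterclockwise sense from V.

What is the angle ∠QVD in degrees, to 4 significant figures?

82.95°

Q is at the origin; QR is horizontal with |QR| = 43.6 and R on the −x side, so R = (-43.60, 0.000). Since A1 is tangent to QR there, FR ⟂ QR, so F = R + (0, -7.5) = (-43.60, -7.500). On A1, R sits at bearing 90° from F; a 108° counterclockwise sweep puts V at bearing 198°, so V = F + 7.5·(cos 198°, sin 198°) = (-50.73, -9.818). Since A1 is tangent to VD there, FV ⟂ VD, so VD runs along (−sin 198°, cos 198°); with |VD| = 17.5, D = (-45.33, -26.46). Then cos ∠QVD = VQ·VD / (|VQ||VD|), giving 82.95°.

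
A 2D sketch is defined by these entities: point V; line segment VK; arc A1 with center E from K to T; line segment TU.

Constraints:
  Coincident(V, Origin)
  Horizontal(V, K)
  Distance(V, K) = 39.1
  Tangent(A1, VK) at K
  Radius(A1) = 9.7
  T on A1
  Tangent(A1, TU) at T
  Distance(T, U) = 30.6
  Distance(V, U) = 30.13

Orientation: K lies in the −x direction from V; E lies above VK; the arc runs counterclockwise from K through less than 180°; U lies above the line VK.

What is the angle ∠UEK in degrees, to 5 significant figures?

123.62°

Checks: ∠(EK, KV) = 90.00° ✓; |ET| = 9.700 ✓; ∠(ET, TU) = 90.00° ✓; |TU| = 30.60 ✓; |VU| = 30.13 ✓.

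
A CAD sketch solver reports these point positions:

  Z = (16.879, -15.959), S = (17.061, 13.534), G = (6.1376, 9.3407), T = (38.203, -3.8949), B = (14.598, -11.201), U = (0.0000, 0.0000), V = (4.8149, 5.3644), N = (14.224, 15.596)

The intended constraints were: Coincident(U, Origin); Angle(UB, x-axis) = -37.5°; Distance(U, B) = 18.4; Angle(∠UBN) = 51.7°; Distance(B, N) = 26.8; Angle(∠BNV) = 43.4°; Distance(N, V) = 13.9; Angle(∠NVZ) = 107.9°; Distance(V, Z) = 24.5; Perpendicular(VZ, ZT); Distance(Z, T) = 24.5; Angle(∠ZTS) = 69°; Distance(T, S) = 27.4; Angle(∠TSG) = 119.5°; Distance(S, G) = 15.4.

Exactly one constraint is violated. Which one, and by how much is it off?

Distance(S, G) = 15.4 — off by 3.70.

U = (0.00, 0.00) ✓; UB at -37.50° ✓; |UB| = 18.40 ✓; ∠UBN = 51.70° ✓; |BN| = 26.80 ✓; ∠BNV = 43.40° ✓; |NV| = 13.90 ✓; ∠NVZ = 107.9° ✓; |VZ| = 24.50 ✓; ∠(VZ, ZT) = 90.00° ✓; |ZT| = 24.50 ✓; ∠ZTS = 69.00° ✓; |TS| = 27.40 ✓; ∠TSG = 119.5° ✓; |SG| = 11.70 ✗.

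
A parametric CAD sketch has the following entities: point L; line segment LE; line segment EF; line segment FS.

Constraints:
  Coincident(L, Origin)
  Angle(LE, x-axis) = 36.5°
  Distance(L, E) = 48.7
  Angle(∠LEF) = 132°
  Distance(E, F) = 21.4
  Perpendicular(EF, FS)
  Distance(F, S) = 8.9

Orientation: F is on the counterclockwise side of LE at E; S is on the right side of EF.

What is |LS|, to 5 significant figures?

70.340

∠LEF = 132.0°, so EF runs at 36.5° + (180° − 132.0°) = 84.500° from the x-axis; with |EF| = 21.4, F = E + 21.4·(cos 84.500°, sin 84.500°) = (41.199, 50.269). The perpendicularity gives FS at right angles to EF; with |FS| = 8.9 on the right of EF, S = F + 8.9·(0.99540, -0.095846) = (50.058, 49.416). Then |LS| = |S − L| = 70.340.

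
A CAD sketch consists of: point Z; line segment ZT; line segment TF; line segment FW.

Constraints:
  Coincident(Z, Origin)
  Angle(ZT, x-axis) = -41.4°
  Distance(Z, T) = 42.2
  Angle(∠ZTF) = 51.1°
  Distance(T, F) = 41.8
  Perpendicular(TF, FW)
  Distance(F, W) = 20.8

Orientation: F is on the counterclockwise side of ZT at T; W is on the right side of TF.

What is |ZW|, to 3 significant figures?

55.8

∠ZTF = 51.1°, so TF runs at -41.4° + (180° − 51.1°) = 87.5° from the x-axis; with |TF| = 41.8, F = T + 41.8·(cos 87.5°, sin 87.5°) = (33.5, 13.9). TF is perpendicular to FW; with |FW| = 20.8 on the right of TF, W = F + 20.8·(0.999, -0.0436) = (54.3, 12.9). Then |ZW| = |W − Z| = 55.8.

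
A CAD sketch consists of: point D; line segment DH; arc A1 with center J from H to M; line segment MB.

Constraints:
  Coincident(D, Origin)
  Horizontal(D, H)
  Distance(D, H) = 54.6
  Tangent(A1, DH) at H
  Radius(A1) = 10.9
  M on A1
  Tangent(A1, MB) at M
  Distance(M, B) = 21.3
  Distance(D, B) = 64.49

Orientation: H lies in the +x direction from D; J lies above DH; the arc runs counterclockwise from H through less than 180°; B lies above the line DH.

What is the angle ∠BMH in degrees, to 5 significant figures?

121.07°

Checks: |JM| = 10.90 ✓; ∠(JM, MB) = 90.00° ✓; |MB| = 21.30 ✓; |DB| = 64.49 ✓.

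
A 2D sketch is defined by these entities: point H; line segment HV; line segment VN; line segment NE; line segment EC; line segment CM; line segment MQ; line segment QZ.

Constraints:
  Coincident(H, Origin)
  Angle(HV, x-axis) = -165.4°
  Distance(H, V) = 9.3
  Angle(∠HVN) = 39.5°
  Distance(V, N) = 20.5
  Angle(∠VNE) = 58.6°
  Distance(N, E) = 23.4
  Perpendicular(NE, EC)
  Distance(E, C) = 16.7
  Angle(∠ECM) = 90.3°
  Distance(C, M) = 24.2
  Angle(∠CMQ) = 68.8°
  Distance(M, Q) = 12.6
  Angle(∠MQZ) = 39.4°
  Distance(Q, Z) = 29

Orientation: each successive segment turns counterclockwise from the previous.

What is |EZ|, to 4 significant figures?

34.21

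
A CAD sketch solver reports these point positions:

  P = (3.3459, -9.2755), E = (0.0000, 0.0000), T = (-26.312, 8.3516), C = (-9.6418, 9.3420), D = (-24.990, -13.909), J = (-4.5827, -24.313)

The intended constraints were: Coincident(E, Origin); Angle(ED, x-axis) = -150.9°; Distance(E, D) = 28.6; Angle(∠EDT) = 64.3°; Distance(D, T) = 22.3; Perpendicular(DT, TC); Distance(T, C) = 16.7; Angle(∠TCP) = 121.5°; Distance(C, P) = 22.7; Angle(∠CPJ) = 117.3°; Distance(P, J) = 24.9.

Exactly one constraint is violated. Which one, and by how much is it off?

Distance(P, J) = 24.9 — off by 7.90.

E = (0.00, 0.00) ✓; ED at -150.9° ✓; |ED| = 28.60 ✓; ∠EDT = 64.30° ✓; |DT| = 22.30 ✓; ∠(DT, TC) = 90.00° ✓; |TC| = 16.70 ✓; ∠TCP = 121.5° ✓; |CP| = 22.70 ✓; ∠CPJ = 117.3° ✓; |PJ| = 17.00 ✗.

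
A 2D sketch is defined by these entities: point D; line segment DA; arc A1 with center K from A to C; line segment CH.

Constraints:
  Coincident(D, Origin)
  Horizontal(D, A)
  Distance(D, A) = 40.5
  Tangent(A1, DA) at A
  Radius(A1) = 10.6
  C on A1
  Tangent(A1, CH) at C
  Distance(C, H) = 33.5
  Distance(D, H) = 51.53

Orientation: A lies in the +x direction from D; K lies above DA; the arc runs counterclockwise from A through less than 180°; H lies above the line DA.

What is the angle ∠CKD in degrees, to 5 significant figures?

155.96°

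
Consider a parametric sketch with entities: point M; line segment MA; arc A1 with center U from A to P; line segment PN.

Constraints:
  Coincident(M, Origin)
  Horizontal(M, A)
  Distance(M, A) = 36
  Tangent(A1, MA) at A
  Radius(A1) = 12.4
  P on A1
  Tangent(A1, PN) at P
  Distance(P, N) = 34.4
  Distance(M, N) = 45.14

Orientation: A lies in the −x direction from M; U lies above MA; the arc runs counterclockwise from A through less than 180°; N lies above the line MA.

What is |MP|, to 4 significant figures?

25.73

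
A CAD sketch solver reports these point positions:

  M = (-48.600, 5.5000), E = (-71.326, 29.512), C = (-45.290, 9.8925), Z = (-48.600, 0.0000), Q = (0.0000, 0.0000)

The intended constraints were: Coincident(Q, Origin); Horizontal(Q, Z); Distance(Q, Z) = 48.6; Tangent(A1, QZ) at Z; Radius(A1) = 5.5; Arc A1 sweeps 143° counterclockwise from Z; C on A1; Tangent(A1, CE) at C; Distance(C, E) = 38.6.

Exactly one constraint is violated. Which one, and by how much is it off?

Distance(C, E) = 38.6 — off by 6.00.

Q = (0.00, 0.00) ✓; Q.y = 0.00, Z.y = 0.00 ✓; |QZ| = 48.60 ✓; ∠(MZ, ZQ) = 90.00° ✓; |MZ| = 5.500 ✓; bearing(M→C) − bearing(M→Z) = 143.0° ✓; |MC| = 5.500 ✓; ∠(MC, CE) = 90.00° ✓; |CE| = 32.60 ✗.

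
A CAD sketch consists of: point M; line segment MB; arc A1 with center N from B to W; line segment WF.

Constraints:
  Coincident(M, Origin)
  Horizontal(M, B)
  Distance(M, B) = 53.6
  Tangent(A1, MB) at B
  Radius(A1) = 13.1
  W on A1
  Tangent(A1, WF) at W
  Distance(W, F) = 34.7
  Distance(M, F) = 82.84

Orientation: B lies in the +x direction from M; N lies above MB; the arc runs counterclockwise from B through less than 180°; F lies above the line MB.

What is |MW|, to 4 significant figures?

67.87

Checks: |NW| = 13.10 ✓; ∠(NW, WF) = 90.00° ✓; |WF| = 34.70 ✓; |MF| = 82.84 ✓.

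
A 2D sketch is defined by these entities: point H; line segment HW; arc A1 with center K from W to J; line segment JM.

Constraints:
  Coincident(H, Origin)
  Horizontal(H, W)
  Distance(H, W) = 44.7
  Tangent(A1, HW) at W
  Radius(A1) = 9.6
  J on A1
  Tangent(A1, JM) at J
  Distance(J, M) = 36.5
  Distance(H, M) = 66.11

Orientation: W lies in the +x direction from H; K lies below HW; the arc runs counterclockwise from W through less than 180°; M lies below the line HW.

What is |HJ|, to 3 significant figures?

37.6

H is at the origin; H and W share the same y with |HW| = 44.7 and W on the +x side, so W = (44.7, 0.00). The tangent condition forces KW to be normal to HW, so K = W + (0, -9.6) = (44.7, -9.60). Since KJ ⟂ JM (tangency), |KM| = √(9.6² + 36.5²) = 37.7 regardless of where J sits on A1. So M lies on both circle(H, 66.11) and circle(K, 37.7); the below-HW intersection is M = (46.2, -47.3). J is the foot of the tangent from M: J = (35.5, -12.4).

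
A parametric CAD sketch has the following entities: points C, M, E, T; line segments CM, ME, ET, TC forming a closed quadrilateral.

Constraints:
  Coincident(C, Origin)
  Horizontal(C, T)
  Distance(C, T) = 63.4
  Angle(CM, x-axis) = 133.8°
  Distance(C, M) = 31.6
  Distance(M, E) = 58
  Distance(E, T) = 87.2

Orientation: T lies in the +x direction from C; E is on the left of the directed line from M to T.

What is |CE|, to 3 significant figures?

71.1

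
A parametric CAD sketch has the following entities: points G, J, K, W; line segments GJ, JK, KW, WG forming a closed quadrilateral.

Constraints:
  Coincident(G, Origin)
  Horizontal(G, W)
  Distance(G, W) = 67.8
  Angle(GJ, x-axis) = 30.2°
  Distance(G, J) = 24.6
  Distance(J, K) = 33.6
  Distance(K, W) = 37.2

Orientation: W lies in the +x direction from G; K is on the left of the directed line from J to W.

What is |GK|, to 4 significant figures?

58.14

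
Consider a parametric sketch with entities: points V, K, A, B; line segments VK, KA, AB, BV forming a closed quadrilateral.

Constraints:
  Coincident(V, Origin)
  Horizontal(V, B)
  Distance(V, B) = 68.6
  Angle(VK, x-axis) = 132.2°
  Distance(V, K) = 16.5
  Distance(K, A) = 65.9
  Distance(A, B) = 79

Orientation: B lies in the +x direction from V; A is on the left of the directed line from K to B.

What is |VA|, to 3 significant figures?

71.6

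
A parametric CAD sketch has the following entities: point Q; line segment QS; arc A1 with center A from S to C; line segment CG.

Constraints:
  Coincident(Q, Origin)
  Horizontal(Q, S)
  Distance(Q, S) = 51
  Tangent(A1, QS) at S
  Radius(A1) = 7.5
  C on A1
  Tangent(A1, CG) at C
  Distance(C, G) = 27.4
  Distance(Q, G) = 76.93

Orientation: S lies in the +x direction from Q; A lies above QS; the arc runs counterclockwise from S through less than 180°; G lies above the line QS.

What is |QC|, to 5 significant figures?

57.373

Checks: Q = (0.00, 0.00) ✓; |AC| = 7.500 ✓; ∠(AC, CG) = 90.00° ✓; |CG| = 27.40 ✓; |QG| = 76.93 ✓.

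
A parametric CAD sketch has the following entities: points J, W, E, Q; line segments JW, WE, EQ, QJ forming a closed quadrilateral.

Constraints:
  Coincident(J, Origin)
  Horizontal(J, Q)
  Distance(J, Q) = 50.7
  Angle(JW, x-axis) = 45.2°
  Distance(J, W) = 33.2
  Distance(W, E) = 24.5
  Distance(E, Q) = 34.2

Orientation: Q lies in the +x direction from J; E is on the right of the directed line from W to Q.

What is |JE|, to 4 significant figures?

16.50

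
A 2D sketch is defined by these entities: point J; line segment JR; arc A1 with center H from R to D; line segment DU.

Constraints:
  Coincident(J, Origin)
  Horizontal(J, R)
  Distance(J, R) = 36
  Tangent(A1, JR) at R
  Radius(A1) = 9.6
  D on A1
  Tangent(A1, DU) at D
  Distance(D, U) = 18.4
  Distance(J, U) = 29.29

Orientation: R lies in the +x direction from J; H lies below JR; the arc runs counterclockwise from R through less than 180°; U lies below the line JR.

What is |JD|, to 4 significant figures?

27.89

J is at the origin; JR is horizontal with |JR| = 36.0 and R on the +x side, so R = (36.00, 0.000). Since A1 is tangent to JR there, HR ⟂ JR, so H = R + (0, -9.6) = (36.00, -9.600). Since HD ⟂ DU (tangency), |HU| = √(9.6² + 18.4²) = 20.75 regardless of where D sits on A1. So U lies on both circle(J, 29.29) and circle(H, 20.75); the below-JR intersection is U = (19.35, -21.99). D is the foot of the tangent from U: D = (27.36, -5.422).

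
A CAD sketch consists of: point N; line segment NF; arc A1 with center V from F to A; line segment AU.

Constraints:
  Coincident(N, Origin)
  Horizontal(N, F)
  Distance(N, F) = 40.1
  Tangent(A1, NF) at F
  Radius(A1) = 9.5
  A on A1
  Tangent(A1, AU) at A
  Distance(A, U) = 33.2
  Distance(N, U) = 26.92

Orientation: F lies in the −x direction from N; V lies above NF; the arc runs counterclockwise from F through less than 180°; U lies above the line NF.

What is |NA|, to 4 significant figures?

33.71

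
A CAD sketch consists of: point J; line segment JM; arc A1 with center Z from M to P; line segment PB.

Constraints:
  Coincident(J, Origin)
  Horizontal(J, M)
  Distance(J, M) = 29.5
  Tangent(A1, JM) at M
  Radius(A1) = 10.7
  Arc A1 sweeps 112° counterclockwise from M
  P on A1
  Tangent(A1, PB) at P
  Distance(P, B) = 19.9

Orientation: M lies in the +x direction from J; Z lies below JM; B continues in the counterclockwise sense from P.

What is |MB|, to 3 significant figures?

33.3

On A1, M sits at bearing 90° from Z; a 112° counterclockwise sweep puts P at bearing 202°, so P = Z + 10.7·(cos 202°, sin 202°) = (19.6, -14.7). Tangency of A1 to PB means the radius ZP is perpendicular to PB, so PB runs along (−sin 202°, cos 202°); with |PB| = 19.9, B = (27.0, -33.2). Then |MB| = |B − M| = 33.3.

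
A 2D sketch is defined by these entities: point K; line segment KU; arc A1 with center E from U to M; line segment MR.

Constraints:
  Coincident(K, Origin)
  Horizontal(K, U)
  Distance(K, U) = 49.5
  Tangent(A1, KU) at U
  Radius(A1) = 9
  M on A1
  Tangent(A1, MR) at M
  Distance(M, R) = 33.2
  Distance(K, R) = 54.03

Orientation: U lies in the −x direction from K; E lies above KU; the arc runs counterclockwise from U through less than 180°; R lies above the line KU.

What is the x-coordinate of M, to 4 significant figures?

-40.60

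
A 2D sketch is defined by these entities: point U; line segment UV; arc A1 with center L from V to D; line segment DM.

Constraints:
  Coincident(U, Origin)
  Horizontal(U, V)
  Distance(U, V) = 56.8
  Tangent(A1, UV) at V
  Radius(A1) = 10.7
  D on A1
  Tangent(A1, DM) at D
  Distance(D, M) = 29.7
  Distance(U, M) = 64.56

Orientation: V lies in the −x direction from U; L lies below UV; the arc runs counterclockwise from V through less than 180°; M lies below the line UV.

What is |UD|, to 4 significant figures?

67.81

Checks: |UV| = 56.80 ✓; |LD| = 10.70 ✓; ∠(LD, DM) = 90.00° ✓; |DM| = 29.70 ✓; |UM| = 64.56 ✓.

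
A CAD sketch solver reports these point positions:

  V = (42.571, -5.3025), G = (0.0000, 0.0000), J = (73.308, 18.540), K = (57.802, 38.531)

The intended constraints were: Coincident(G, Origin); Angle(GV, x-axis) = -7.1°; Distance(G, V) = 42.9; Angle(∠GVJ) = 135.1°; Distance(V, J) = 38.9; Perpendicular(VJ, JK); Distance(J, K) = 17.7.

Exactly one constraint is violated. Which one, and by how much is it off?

Distance(J, K) = 17.7 — off by 7.60.

G = (0.00, 0.00) ✓; GV at -7.100° ✓; |GV| = 42.90 ✓; ∠GVJ = 135.1° ✓; |VJ| = 38.90 ✓; ∠(VJ, JK) = 90.00° ✓; |JK| = 25.30 ✗.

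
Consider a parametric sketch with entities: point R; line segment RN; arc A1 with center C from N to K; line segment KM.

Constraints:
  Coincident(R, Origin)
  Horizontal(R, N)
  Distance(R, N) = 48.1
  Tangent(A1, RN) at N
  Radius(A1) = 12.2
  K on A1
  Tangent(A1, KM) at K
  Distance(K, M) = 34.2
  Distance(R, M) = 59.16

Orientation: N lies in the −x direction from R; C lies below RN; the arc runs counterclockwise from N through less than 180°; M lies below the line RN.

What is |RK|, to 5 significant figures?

60.963

R is at the origin; R and N share the same y with |RN| = 48.1 and N on the −x side, so N = (-48.100, 0.0000). The tangent condition forces CN to be normal to RN, so C = N + (0, -12.2) = (-48.100, -12.200). Since CK ⟂ KM (tangency), |CM| = √(12.2² + 34.2²) = 36.311 regardless of where K sits on A1. So M lies on both circle(R, 59.16) and circle(C, 36.311); the below-RN intersection is M = (-36.455, -46.593). K is the foot of the tangent from M: K = (-57.669, -19.768).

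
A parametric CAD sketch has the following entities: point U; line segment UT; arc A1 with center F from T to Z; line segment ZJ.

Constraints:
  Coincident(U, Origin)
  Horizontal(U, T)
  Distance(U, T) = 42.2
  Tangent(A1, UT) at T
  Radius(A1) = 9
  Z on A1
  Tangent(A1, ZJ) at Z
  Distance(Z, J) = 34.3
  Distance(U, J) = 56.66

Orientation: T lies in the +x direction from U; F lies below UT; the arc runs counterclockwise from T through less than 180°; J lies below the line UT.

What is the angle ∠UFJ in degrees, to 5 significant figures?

91.704°

Checks: |FZ| = 9.000 ✓; ∠(FZ, ZJ) = 90.00° ✓; |ZJ| = 34.30 ✓; |UJ| = 56.66 ✓.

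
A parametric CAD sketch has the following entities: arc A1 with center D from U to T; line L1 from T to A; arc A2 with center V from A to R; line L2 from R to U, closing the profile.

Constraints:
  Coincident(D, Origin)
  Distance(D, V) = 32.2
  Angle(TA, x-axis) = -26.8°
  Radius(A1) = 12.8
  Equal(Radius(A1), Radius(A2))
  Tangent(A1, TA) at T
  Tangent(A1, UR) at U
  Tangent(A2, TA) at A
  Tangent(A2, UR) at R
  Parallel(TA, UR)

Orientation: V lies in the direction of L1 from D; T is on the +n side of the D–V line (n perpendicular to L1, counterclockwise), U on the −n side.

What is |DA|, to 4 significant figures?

34.65

Tangency of A1 to both parallel lines with radius 12.8 puts T and U at D ± 12.8·n: T = (5.771, 11.43), U = (-5.771, -11.43). Equal radii place A and R the same way about V: A = V + 12.8·n = (34.51, -3.093), R = V − 12.8·n = (22.97, -25.94). Then |DA| = |A − D| = 34.65.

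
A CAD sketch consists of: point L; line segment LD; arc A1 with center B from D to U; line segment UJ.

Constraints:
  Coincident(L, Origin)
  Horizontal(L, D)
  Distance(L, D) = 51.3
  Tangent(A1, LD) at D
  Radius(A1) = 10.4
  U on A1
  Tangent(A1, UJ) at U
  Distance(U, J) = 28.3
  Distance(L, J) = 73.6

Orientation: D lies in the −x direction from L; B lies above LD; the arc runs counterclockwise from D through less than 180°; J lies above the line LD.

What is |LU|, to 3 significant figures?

47.0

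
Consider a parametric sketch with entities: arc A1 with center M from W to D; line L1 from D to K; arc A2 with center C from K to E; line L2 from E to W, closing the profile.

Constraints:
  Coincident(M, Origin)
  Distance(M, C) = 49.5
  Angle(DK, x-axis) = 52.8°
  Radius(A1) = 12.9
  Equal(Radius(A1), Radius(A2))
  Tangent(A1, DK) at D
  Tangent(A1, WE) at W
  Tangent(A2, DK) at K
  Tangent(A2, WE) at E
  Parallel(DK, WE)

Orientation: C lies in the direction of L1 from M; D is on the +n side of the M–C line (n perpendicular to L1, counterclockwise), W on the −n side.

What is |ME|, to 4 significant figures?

51.15

The slot axis is L1's direction at 52.8°, so u = (cos 52.8°, sin 52.8°) = (0.6046, 0.7965) and n = (−sin 52.8°, cos 52.8°) = (-0.7965, 0.6046). M is at the origin and C lies 49.5 along u from M, so C = 49.5·u = (29.93, 39.43). Tangency of A1 to both parallel lines with radius 12.9 puts D and W at M ± 12.9·n: D = (-10.28, 7.799), W = (10.28, -7.799). Equal radii place K and E the same way about C: K = C + 12.9·n = (19.65, 47.23), E = C − 12.9·n = (40.20, 31.63). Then |ME| = |E − M| = 51.15.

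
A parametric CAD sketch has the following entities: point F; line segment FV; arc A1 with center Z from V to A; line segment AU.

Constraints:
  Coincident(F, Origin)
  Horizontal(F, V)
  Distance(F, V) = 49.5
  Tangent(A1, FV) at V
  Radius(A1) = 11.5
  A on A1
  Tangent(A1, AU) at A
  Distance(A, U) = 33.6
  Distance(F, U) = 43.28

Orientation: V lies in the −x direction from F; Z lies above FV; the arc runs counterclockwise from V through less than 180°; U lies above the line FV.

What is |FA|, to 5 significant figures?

39.770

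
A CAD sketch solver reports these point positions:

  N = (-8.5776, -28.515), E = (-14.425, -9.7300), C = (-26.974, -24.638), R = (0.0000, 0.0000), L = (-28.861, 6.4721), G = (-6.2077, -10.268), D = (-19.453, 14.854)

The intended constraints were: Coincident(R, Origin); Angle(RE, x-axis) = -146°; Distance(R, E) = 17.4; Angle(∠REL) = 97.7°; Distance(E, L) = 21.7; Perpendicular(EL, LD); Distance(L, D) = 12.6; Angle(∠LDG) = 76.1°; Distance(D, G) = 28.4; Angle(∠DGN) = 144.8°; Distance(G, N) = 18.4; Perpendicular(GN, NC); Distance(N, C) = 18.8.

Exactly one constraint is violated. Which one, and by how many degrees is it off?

Perpendicular(GN, NC) — off by 4.50°.

R = (0.00, 0.00) ✓; RE at -146.0° ✓; |RE| = 17.40 ✓; ∠REL = 97.70° ✓; |EL| = 21.70 ✓; ∠(EL, LD) = 90.00° ✓; |LD| = 12.60 ✓; ∠LDG = 76.10° ✓; |DG| = 28.40 ✓; ∠DGN = 144.8° ✓; |GN| = 18.40 ✓; ∠(GN, NC) = 94.50° ✗; |NC| = 18.80 ✓.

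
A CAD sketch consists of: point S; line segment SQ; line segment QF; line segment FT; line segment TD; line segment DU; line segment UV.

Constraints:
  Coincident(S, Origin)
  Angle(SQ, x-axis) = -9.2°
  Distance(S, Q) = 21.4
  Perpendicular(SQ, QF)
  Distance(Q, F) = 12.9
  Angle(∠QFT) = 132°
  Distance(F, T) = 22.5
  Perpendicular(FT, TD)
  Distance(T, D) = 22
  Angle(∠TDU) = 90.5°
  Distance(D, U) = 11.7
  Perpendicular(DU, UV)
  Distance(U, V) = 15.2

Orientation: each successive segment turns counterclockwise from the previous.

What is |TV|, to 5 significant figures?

13.698

S is at the origin; SQ runs at -9.2° with length 21.4, so Q = (21.125, -3.4215). SQ ⟂ QF, so QF runs at 80.800°; with |QF| = 12.9, F = (23.187, 9.3126). ∠QFT = 132.0° gives FT at 128.80° from the x-axis; with |FT| = 22.5, T = (9.0886, 26.848). The perpendicularity gives TD at right angles to FT, so TD runs at -141.20°; with |TD| = 22.0, D = (-8.0568, 13.062). ∠TDU = 90.5° gives DU at -51.700° from the x-axis; with |DU| = 11.7, U = (-0.80542, 3.8805). The perpendicularity gives UV at right angles to DU, so UV runs at 38.300°; with |UV| = 15.2, V = (11.123, 13.301). Then |TV| = |V − T| = 13.698.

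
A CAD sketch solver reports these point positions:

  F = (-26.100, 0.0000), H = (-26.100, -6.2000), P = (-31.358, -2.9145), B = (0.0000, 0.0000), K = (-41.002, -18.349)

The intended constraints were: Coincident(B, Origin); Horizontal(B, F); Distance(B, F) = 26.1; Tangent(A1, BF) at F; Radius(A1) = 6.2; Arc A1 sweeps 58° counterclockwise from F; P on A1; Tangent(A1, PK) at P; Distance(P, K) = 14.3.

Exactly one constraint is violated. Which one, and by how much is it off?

Distance(P, K) = 14.3 — off by 3.90.

B = (0.00, 0.00) ✓; B.y = 0.00, F.y = 0.00 ✓; |BF| = 26.10 ✓; ∠(HF, FB) = 90.00° ✓; |HF| = 6.200 ✓; bearing(H→P) − bearing(H→F) = 58.00° ✓; |HP| = 6.200 ✓; ∠(HP, PK) = 90.00° ✓; |PK| = 18.20 ✗.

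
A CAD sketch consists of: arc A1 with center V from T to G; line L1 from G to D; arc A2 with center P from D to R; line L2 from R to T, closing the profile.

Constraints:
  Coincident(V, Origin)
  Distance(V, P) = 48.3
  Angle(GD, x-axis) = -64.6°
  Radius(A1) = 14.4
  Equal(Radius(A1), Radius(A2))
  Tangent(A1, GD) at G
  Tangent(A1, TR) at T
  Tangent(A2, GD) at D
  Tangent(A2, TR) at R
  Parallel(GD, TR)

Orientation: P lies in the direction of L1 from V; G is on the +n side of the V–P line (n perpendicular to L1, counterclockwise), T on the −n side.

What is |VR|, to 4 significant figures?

50.40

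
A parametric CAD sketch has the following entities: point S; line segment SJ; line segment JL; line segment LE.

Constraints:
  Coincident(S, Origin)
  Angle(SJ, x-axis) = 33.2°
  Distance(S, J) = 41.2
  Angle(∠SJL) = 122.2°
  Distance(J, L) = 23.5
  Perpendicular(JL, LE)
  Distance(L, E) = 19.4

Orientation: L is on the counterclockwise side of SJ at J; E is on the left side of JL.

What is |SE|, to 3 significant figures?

48.0

∠SJL = 122.2°, so JL runs at 33.2° + (180° − 122.2°) = 91.0° from the x-axis; with |JL| = 23.5, L = J + 23.5·(cos 91.0°, sin 91.0°) = (34.1, 46.1). JL ⟂ LE; with |LE| = 19.4 on the left of JL, E = L + 19.4·(-1.00, -0.0175) = (14.7, 45.7). Then |SE| = |E − S| = 48.0.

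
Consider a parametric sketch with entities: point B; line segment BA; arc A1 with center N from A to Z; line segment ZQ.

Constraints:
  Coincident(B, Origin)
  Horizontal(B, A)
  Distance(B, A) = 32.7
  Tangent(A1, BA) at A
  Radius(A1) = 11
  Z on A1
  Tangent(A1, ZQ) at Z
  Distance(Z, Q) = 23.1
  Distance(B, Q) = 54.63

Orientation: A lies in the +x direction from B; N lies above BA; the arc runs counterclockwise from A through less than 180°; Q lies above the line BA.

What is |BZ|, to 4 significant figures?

45.23

B is at the origin; BA is horizontal with |BA| = 32.7 and A on the +x side, so A = (32.70, 0.000). Since A1 is tangent to BA there, NA ⟂ BA, so N = A + (0, 11) = (32.70, 11.00). Since NZ ⟂ ZQ (tangency), |NQ| = √(11.0² + 23.1²) = 25.59 regardless of where Z sits on A1. So Q lies on both circle(B, 54.63) and circle(N, 25.59); the above-BA intersection is Q = (42.12, 34.79). Z is the foot of the tangent from Q: Z = (43.68, 11.74).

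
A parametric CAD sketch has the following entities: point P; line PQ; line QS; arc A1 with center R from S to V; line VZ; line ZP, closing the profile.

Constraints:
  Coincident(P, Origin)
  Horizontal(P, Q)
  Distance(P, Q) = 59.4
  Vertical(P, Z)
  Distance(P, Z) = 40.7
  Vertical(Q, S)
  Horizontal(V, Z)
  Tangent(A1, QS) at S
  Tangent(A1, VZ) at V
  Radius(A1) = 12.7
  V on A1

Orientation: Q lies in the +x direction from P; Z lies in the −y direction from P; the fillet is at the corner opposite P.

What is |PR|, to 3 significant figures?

54.5

P and Z share the same x with |PZ| = 40.7 and Z on the −y side, so Z = (0.00, -40.7). The virtual corner opposite P is at (59.4, -40.7). The tangent condition forces RS to be normal to QS and since A1 is tangent to VZ there, RV ⟂ VZ, with radius 12.7, so the center R sits 12.7 in from both sides at R = (46.7, -28.0). Then |PR| = |R − P| = 54.5.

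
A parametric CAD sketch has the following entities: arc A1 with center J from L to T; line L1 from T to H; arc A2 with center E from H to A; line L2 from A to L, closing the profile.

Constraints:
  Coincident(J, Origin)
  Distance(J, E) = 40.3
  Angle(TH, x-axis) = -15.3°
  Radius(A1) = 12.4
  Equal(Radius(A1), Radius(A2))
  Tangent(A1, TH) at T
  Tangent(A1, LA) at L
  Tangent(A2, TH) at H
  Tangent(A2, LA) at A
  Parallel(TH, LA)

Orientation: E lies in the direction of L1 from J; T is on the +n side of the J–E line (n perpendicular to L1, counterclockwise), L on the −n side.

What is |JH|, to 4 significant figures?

42.16

Tangency of A1 to both parallel lines with radius 12.4 puts T and L at J ± 12.4·n: T = (3.272, 11.96), L = (-3.272, -11.96). Equal radii place H and A the same way about E: H = E + 12.4·n = (42.14, 1.326), A = E − 12.4·n = (35.60, -22.59). Then |JH| = |H − J| = 42.16.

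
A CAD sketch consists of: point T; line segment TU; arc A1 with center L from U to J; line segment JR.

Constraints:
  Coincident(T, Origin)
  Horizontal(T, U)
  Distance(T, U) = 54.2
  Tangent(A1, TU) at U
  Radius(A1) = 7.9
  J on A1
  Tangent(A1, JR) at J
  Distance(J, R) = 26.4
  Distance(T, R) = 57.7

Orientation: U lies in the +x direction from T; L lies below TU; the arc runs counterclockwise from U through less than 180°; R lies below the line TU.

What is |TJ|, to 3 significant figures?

47.0

T is at the origin; TU is horizontal with |TU| = 54.2 and U on the +x side, so U = (54.2, 0.00). The tangent condition forces LU to be normal to TU, so L = U + (0, -7.9) = (54.2, -7.90). Since LJ ⟂ JR (tangency), |LR| = √(7.9² + 26.4²) = 27.6 regardless of where J sits on A1. So R lies on both circle(T, 57.7) and circle(L, 27.6); the below-TU intersection is R = (46.4, -34.3). J is the foot of the tangent from R: J = (46.3, -7.92).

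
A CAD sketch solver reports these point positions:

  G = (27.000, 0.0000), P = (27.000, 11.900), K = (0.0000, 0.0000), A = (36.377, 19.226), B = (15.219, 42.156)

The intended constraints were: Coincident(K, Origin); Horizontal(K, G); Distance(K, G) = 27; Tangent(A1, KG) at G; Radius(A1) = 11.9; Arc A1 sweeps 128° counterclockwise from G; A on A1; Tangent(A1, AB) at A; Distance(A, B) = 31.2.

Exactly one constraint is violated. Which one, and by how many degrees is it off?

Tangent(A1, AB) at A — off by 4.70°.

K = (0.00, 0.00) ✓; K.y = 0.00, G.y = 0.00 ✓; |KG| = 27.00 ✓; ∠(PG, GK) = 90.00° ✓; |PG| = 11.90 ✓; bearing(P→A) − bearing(P→G) = 128.0° ✓; |PA| = 11.90 ✓; ∠(PA, AB) = 85.30° ✗; |AB| = 31.20 ✓.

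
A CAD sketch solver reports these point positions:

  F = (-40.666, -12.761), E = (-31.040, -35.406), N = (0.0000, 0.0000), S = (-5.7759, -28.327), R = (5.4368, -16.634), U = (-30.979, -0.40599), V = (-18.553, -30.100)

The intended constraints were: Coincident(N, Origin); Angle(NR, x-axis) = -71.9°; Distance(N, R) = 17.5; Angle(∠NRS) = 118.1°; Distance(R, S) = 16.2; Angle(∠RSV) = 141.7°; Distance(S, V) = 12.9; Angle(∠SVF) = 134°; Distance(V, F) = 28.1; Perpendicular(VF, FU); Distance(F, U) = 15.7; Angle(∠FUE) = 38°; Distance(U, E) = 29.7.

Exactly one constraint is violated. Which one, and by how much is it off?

Distance(U, E) = 29.7 — off by 5.30.

N = (0.00, 0.00) ✓; NR at -71.90° ✓; |NR| = 17.50 ✓; ∠NRS = 118.1° ✓; |RS| = 16.20 ✓; ∠RSV = 141.7° ✓; |SV| = 12.90 ✓; ∠SVF = 134.0° ✓; |VF| = 28.10 ✓; ∠(VF, FU) = 90.00° ✓; |FU| = 15.70 ✓; ∠FUE = 38.00° ✓; |UE| = 35.00 ✗.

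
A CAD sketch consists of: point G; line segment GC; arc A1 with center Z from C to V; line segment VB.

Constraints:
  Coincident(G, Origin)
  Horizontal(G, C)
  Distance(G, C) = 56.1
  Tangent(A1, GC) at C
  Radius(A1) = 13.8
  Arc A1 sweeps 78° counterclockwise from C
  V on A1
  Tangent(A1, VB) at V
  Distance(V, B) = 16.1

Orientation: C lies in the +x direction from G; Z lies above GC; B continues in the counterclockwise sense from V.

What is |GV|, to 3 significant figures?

70.5

G is at the origin; GC is horizontal with |GC| = 56.1 and C on the +x side, so C = (56.1, 0.00). Tangency of A1 to GC means the radius ZC is perpendicular to GC, so Z = C + (0, 13.8) = (56.1, 13.8). On A1, C sits at bearing -90° from Z; a 78° counterclockwise sweep puts V at bearing -12°, so V = Z + 13.8·(cos -12°, sin -12°) = (69.6, 10.9). Then |GV| = |V − G| = 70.5.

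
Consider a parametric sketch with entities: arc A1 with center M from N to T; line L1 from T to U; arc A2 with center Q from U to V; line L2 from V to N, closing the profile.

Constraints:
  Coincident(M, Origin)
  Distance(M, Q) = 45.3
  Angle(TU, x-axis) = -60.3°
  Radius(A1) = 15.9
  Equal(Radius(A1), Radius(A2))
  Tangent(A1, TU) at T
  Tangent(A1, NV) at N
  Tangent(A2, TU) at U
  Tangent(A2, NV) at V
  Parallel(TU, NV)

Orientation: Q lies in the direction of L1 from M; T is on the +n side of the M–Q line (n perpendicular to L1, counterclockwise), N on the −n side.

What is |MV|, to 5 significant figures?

48.009

Tangency of A1 to both parallel lines with radius 15.9 puts T and N at M ± 15.9·n: T = (13.811, 7.8778), N = (-13.811, -7.8778). Equal radii place U and V the same way about Q: U = Q + 15.9·n = (36.256, -31.471), V = Q − 15.9·n = (8.6330, -47.227). Then |MV| = |V − M| = 48.009.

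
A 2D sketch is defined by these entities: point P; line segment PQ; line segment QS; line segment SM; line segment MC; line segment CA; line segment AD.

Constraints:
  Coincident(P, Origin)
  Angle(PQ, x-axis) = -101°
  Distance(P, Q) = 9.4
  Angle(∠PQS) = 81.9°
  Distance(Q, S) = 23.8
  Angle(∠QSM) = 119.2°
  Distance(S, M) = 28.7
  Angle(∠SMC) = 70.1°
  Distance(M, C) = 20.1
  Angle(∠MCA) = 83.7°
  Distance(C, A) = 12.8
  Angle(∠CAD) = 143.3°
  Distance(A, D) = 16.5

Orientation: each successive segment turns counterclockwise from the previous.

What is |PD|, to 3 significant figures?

26.2

P is at the origin; PQ runs at -101.0° with length 9.4, so Q = (-1.79, -9.23). ∠PQS = 81.9° gives QS at -2.90° from the x-axis; with |QS| = 23.8, S = (22.0, -10.4). ∠QSM = 119.2° gives SM at 57.9° from the x-axis; with |SM| = 28.7, M = (37.2, 13.9). ∠SMC = 70.1° gives MC at 168° from the x-axis; with |MC| = 20.1, C = (17.6, 18.1). ∠MCA = 83.7° gives CA at -95.9° from the x-axis; with |CA| = 12.8, A = (16.3, 5.40). ∠CAD = 143.3° gives AD at -59.2° from the x-axis; with |AD| = 16.5, D = (24.7, -8.78). Then |PD| = |D − P| = 26.2.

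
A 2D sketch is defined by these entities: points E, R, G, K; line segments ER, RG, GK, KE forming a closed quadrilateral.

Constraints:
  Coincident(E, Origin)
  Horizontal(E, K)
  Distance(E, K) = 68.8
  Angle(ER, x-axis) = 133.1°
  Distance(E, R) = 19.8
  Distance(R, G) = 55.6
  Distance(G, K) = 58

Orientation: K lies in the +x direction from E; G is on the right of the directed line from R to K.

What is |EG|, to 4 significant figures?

36.02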